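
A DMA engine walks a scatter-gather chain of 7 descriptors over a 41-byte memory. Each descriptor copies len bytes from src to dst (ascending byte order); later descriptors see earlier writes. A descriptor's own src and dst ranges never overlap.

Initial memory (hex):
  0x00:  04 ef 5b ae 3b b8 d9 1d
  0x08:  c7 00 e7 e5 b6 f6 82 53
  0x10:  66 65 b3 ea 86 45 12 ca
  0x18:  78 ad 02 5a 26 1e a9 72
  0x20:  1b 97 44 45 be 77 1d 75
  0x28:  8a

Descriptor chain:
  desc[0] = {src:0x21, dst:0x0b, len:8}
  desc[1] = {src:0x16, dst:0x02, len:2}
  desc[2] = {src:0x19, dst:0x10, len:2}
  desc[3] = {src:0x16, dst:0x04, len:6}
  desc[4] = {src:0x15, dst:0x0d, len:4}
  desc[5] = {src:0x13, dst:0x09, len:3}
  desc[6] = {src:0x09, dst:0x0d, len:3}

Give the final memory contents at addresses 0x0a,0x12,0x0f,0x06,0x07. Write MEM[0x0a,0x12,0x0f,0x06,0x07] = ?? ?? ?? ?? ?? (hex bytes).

[0] 0x21->0x0b len=8 : 97 44 45 be 77 1d 75 8a
[1] 0x16->0x02 len=2 : 12 ca
[2] 0x19->0x10 len=2 : ad 02
[3] 0x16->0x04 len=6 : 12 ca 78 ad 02 5a
[4] 0x15->0x0d len=4 : 45 12 ca 78
[5] 0x13->0x09 len=3 : ea 86 45
[6] 0x09->0x0d len=3 : ea 86 45
query mem[0x0a]=0x86, mem[0x12]=0x8a, mem[0x0f]=0x45, mem[0x06]=0x78, mem[0x07]=0xad

MEM[0x0a,0x12,0x0f,0x06,0x07] = 86 8a 45 78 ad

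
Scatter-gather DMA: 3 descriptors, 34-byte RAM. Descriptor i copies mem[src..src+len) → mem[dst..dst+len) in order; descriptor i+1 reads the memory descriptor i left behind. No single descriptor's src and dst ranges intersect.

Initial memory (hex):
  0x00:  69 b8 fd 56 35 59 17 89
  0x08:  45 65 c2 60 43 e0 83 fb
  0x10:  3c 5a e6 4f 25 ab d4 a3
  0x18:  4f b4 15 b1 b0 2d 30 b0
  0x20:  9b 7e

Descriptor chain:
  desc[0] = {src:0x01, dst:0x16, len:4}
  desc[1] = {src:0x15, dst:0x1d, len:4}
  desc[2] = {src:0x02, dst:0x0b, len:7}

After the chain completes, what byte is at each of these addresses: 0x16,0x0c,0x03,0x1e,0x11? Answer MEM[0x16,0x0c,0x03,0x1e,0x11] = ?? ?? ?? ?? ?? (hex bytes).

[0] 0x01->0x16 len=4 : b8 fd 56 35
[1] 0x15->0x1d len=4 : ab b8 fd 56
[2] 0x02->0x0b len=7 : fd 56 35 59 17 89 45
query mem[0x16]=0xb8, mem[0x0c]=0x56, mem[0x03]=0x56, mem[0x1e]=0xb8, mem[0x11]=0x45

MEM[0x16,0x0c,0x03,0x1e,0x11] = b8 56 56 b8 45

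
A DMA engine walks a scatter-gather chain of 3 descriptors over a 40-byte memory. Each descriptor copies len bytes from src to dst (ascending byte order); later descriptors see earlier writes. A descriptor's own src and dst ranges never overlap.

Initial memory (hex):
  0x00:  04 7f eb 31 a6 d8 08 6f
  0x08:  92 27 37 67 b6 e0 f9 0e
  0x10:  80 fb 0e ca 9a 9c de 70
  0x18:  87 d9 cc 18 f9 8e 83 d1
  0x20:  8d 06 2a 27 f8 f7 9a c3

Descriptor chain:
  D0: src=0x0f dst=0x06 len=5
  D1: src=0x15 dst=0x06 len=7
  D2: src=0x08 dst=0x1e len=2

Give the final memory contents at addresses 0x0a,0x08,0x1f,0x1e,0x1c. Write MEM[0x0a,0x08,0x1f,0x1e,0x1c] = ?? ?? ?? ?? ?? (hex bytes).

D0: mem[0x06..0x0a] <- [0e 80 fb 0e ca]
D1: mem[0x06..0x0c] <- [9c de 70 87 d9 cc 18]
D2: mem[0x1e..0x1f] <- [70 87]
query mem[0x0a]=0xd9, mem[0x08]=0x70, mem[0x1f]=0x87, mem[0x1e]=0x70, mem[0x1c]=0xf9

MEM[0x0a,0x08,0x1f,0x1e,0x1c] = d9 70 87 70 f9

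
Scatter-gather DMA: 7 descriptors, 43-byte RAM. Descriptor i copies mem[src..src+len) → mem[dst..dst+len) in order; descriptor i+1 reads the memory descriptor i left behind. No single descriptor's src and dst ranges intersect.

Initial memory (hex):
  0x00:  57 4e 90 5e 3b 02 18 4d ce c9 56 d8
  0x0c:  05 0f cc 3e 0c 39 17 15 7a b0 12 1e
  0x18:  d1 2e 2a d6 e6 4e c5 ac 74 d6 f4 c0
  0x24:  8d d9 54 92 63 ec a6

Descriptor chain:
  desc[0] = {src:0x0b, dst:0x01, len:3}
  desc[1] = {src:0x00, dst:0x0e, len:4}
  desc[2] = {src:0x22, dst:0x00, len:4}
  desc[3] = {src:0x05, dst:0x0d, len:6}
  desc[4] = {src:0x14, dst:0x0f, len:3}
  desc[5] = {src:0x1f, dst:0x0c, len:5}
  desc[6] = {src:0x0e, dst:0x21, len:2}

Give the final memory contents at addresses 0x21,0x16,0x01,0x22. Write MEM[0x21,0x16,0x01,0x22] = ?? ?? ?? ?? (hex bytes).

MEM[0x21,0x16,0x01,0x22] = d6 12 c0 f4

[0] 0x0b->0x01 len=3 : d8 05 0f
[1] 0x00->0x0e len=4 : 57 d8 05 0f
[2] 0x22->0x00 len=4 : f4 c0 8d d9
[3] 0x05->0x0d len=6 : 02 18 4d ce c9 56
[4] 0x14->0x0f len=3 : 7a b0 12
[5] 0x1f->0x0c len=5 : ac 74 d6 f4 c0
[6] 0x0e->0x21 len=2 : d6 f4
query mem[0x21]=0xd6, mem[0x16]=0x12, mem[0x01]=0xc0, mem[0x22]=0xf4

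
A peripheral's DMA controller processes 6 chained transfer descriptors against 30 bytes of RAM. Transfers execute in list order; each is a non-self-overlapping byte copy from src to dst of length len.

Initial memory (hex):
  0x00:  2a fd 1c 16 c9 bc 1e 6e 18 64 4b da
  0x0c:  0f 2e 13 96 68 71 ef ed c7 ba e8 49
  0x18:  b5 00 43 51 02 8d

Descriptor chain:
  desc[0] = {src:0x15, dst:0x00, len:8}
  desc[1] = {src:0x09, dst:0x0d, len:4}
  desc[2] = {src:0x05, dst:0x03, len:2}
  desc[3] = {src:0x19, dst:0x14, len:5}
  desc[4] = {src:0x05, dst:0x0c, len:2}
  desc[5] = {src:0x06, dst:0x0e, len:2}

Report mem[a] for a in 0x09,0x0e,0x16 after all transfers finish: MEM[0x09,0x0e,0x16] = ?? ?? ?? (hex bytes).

  after D0: wrote 8B at 0x00 = bae849b500435102
  after D1: wrote 4B at 0x0d = 644bda0f
  after D2: wrote 2B at 0x03 = 4351
  after D3: wrote 5B at 0x14 = 004351028d
  after D4: wrote 2B at 0x0c = 4351
  after D5: wrote 2B at 0x0e = 5102
query mem[0x09]=0x64, mem[0x0e]=0x51, mem[0x16]=0x51

MEM[0x09,0x0e,0x16] = 64 51 51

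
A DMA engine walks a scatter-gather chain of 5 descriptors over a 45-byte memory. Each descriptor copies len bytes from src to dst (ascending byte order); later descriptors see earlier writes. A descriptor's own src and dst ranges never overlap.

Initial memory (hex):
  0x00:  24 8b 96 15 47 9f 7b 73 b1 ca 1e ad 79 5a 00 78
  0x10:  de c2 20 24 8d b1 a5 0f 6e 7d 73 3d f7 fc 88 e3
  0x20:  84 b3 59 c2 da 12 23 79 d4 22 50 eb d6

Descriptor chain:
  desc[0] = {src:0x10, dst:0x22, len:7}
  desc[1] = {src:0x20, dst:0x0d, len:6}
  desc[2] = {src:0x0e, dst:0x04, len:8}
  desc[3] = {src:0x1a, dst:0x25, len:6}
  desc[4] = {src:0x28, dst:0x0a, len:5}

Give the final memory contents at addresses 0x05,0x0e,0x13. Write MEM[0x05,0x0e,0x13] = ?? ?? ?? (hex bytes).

MEM[0x05,0x0e,0x13] = de d6 24

#0 dst[0x22+7] := {0xde,0xc2,0x20,0x24,0x8d,0xb1,0xa5}
#1 dst[0x0d+6] := {0x84,0xb3,0xde,0xc2,0x20,0x24}
#2 dst[0x04+8] := {0xb3,0xde,0xc2,0x20,0x24,0x24,0x8d,0xb1}
#3 dst[0x25+6] := {0x73,0x3d,0xf7,0xfc,0x88,0xe3}
#4 dst[0x0a+5] := {0xfc,0x88,0xe3,0xeb,0xd6}
query mem[0x05]=0xde, mem[0x0e]=0xd6, mem[0x13]=0x24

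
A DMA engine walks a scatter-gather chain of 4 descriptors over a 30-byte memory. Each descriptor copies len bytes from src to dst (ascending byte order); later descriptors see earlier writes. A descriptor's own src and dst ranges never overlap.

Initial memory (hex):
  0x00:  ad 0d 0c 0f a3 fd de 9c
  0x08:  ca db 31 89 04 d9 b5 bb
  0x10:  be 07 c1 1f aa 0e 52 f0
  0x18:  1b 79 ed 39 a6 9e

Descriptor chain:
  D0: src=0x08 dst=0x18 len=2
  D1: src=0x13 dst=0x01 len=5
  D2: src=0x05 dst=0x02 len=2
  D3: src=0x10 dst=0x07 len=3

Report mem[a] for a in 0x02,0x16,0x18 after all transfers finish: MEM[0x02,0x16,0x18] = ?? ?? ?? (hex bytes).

MEM[0x02,0x16,0x18] = f0 52 ca

[0] 0x08->0x18 len=2 : ca db
[1] 0x13->0x01 len=5 : 1f aa 0e 52 f0
[2] 0x05->0x02 len=2 : f0 de
[3] 0x10->0x07 len=3 : be 07 c1
query mem[0x02]=0xf0, mem[0x16]=0x52, mem[0x18]=0xca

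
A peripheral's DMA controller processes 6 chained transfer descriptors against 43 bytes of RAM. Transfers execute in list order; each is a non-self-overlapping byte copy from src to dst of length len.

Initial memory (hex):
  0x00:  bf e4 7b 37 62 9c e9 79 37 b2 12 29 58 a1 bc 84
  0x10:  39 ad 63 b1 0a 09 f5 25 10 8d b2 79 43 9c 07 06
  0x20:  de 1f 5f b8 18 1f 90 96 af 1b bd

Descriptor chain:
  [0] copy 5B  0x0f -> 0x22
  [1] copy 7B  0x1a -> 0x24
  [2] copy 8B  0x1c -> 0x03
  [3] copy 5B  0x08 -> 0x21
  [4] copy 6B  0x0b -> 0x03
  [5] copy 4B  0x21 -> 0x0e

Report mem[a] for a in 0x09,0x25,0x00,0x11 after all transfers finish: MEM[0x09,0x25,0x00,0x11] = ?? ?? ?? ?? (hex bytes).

MEM[0x09,0x25,0x00,0x11] = 84 58 bf 29

  after D0: wrote 5B at 0x22 = 8439ad63b1
  after D1: wrote 7B at 0x24 = b279439c0706de
  after D2: wrote 8B at 0x03 = 439c0706de1f8439
  after D3: wrote 5B at 0x21 = 1f84392958
  after D4: wrote 6B at 0x03 = 2958a1bc8439
  after D5: wrote 4B at 0x0e = 1f843929
query mem[0x09]=0x84, mem[0x25]=0x58, mem[0x00]=0xbf, mem[0x11]=0x29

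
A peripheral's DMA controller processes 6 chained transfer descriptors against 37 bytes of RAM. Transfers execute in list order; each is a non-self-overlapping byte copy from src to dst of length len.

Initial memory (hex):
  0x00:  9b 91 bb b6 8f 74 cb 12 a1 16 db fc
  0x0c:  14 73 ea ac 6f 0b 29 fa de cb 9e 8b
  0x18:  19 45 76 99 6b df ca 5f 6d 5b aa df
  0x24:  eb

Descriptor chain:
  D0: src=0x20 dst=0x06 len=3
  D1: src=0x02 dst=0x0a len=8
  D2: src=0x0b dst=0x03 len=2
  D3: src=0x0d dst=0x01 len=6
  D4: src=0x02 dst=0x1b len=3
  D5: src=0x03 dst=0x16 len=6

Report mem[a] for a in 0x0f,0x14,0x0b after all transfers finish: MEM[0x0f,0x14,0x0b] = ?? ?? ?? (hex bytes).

MEM[0x0f,0x14,0x0b] = 5b de b6

  after D0: wrote 3B at 0x06 = 6d5baa
  after D1: wrote 8B at 0x0a = bbb68f746d5baa16
  after D2: wrote 2B at 0x03 = b68f
  after D3: wrote 6B at 0x01 = 746d5baa1629
  after D4: wrote 3B at 0x1b = 6d5baa
  after D5: wrote 6B at 0x16 = 5baa16295baa
query mem[0x0f]=0x5b, mem[0x14]=0xde, mem[0x0b]=0xb6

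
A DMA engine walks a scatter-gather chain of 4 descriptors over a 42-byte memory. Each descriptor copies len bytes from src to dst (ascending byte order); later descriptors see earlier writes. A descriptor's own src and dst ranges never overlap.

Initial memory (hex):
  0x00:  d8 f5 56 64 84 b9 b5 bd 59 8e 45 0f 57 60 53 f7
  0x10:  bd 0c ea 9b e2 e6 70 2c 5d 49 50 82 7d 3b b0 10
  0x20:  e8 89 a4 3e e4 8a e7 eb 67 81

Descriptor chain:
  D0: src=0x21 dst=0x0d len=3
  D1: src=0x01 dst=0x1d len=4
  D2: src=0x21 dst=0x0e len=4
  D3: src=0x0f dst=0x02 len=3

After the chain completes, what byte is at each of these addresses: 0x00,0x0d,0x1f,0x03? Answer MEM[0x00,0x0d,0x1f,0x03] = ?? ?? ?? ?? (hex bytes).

D0: mem[0x0d..0x0f] <- [89 a4 3e]
D1: mem[0x1d..0x20] <- [f5 56 64 84]
D2: mem[0x0e..0x11] <- [89 a4 3e e4]
D3: mem[0x02..0x04] <- [a4 3e e4]
query mem[0x00]=0xd8, mem[0x0d]=0x89, mem[0x1f]=0x64, mem[0x03]=0x3e

MEM[0x00,0x0d,0x1f,0x03] = d8 89 64 3e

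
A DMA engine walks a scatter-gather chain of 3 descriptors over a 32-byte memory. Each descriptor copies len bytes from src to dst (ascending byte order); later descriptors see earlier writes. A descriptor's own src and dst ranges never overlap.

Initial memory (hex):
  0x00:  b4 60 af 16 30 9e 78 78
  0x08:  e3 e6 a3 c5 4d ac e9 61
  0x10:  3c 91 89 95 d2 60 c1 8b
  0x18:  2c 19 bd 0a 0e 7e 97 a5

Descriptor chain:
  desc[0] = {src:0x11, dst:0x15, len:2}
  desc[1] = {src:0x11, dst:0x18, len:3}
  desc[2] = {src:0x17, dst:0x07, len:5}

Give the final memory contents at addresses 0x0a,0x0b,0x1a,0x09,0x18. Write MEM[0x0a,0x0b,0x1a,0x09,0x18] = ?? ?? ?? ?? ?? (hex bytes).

MEM[0x0a,0x0b,0x1a,0x09,0x18] = 95 0a 95 89 91

[0] 0x11->0x15 len=2 : 91 89
[1] 0x11->0x18 len=3 : 91 89 95
[2] 0x17->0x07 len=5 : 8b 91 89 95 0a
query mem[0x0a]=0x95, mem[0x0b]=0x0a, mem[0x1a]=0x95, mem[0x09]=0x89, mem[0x18]=0x91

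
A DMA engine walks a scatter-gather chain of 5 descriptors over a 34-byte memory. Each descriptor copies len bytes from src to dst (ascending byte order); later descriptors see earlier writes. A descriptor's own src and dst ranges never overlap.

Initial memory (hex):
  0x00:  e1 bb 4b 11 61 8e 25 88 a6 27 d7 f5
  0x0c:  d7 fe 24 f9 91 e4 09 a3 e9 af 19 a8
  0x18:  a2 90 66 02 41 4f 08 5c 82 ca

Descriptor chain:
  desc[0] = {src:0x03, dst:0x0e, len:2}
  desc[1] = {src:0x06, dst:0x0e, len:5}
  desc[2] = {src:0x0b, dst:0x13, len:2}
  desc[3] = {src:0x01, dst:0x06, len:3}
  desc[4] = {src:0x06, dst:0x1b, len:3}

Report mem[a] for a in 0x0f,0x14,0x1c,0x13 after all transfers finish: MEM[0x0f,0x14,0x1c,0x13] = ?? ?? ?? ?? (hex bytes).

MEM[0x0f,0x14,0x1c,0x13] = 88 d7 4b f5

[0] 0x03->0x0e len=2 : 11 61
[1] 0x06->0x0e len=5 : 25 88 a6 27 d7
[2] 0x0b->0x13 len=2 : f5 d7
[3] 0x01->0x06 len=3 : bb 4b 11
[4] 0x06->0x1b len=3 : bb 4b 11
query mem[0x0f]=0x88, mem[0x14]=0xd7, mem[0x1c]=0x4b, mem[0x13]=0xf5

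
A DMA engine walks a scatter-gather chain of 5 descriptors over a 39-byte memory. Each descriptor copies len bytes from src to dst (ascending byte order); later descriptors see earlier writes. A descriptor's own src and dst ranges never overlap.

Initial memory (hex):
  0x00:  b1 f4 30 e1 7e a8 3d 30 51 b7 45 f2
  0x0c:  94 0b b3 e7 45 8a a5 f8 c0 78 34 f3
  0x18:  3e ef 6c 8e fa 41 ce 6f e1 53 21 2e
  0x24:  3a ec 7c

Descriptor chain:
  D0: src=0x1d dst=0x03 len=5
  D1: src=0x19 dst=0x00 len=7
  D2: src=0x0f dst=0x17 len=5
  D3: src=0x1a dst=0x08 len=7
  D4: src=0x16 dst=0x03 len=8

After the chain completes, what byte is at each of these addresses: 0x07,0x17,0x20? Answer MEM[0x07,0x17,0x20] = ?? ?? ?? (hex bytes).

D0: mem[0x03..0x07] <- [41 ce 6f e1 53]
D1: mem[0x00..0x06] <- [ef 6c 8e fa 41 ce 6f]
D2: mem[0x17..0x1b] <- [e7 45 8a a5 f8]
D3: mem[0x08..0x0e] <- [a5 f8 fa 41 ce 6f e1]
D4: mem[0x03..0x0a] <- [34 e7 45 8a a5 f8 fa 41]
query mem[0x07]=0xa5, mem[0x17]=0xe7, mem[0x20]=0xe1

MEM[0x07,0x17,0x20] = a5 e7 e1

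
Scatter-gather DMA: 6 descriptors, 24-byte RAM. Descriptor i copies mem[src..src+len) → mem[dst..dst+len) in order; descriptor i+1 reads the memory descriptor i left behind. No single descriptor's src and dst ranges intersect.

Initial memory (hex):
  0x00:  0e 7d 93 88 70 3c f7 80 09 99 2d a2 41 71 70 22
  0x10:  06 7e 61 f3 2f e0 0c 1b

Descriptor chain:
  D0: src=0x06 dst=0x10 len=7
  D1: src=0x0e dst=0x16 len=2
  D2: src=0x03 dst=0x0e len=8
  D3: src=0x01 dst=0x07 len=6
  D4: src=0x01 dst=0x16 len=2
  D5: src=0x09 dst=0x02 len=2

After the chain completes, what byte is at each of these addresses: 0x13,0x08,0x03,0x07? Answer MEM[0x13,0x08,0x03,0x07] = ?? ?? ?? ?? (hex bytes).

  after D0: wrote 7B at 0x10 = f78009992da241
  after D1: wrote 2B at 0x16 = 7022
  after D2: wrote 8B at 0x0e = 88703cf78009992d
  after D3: wrote 6B at 0x07 = 7d9388703cf7
  after D4: wrote 2B at 0x16 = 7d93
  after D5: wrote 2B at 0x02 = 8870
query mem[0x13]=0x09, mem[0x08]=0x93, mem[0x03]=0x70, mem[0x07]=0x7d

MEM[0x13,0x08,0x03,0x07] = 09 93 70 7d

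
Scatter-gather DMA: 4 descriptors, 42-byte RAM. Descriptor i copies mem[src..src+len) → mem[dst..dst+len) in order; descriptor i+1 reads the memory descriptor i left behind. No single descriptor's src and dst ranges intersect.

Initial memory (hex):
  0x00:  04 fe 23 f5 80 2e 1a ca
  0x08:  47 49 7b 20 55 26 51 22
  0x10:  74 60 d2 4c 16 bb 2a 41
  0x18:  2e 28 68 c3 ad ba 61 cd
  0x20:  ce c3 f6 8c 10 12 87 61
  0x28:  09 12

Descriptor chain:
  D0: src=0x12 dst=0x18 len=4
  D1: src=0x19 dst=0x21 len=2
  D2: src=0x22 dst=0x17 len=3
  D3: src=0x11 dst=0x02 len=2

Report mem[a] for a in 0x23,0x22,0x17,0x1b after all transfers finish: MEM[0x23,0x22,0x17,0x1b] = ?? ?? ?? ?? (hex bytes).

#0 dst[0x18+4] := {0xd2,0x4c,0x16,0xbb}
#1 dst[0x21+2] := {0x4c,0x16}
#2 dst[0x17+3] := {0x16,0x8c,0x10}
#3 dst[0x02+2] := {0x60,0xd2}
query mem[0x23]=0x8c, mem[0x22]=0x16, mem[0x17]=0x16, mem[0x1b]=0xbb

MEM[0x23,0x22,0x17,0x1b] = 8c 16 16 bb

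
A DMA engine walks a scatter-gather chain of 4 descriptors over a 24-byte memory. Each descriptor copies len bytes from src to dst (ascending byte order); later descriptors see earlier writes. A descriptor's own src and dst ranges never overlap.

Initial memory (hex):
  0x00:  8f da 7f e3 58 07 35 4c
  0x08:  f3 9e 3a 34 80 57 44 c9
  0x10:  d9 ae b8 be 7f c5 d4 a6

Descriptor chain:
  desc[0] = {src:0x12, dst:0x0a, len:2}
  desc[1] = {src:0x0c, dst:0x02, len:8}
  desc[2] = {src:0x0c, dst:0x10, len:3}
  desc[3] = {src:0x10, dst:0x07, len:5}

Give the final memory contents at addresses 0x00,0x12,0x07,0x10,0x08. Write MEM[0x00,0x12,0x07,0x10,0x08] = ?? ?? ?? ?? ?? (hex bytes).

#0 dst[0x0a+2] := {0xb8,0xbe}
#1 dst[0x02+8] := {0x80,0x57,0x44,0xc9,0xd9,0xae,0xb8,0xbe}
#2 dst[0x10+3] := {0x80,0x57,0x44}
#3 dst[0x07+5] := {0x80,0x57,0x44,0xbe,0x7f}
query mem[0x00]=0x8f, mem[0x12]=0x44, mem[0x07]=0x80, mem[0x10]=0x80, mem[0x08]=0x57

MEM[0x00,0x12,0x07,0x10,0x08] = 8f 44 80 80 57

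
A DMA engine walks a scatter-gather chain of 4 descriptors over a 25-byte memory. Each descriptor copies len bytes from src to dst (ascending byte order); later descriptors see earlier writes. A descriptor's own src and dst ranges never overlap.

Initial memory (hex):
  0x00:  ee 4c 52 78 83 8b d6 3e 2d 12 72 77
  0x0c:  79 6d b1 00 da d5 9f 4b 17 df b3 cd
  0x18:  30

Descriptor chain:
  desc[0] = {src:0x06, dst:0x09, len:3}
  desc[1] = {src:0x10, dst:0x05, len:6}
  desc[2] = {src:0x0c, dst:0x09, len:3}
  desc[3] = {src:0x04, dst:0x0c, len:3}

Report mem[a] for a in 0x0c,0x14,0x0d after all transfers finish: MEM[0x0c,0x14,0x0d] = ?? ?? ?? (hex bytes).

MEM[0x0c,0x14,0x0d] = 83 17 da

D0: mem[0x09..0x0b] <- [d6 3e 2d]
D1: mem[0x05..0x0a] <- [da d5 9f 4b 17 df]
D2: mem[0x09..0x0b] <- [79 6d b1]
D3: mem[0x0c..0x0e] <- [83 da d5]
query mem[0x0c]=0x83, mem[0x14]=0x17, mem[0x0d]=0xda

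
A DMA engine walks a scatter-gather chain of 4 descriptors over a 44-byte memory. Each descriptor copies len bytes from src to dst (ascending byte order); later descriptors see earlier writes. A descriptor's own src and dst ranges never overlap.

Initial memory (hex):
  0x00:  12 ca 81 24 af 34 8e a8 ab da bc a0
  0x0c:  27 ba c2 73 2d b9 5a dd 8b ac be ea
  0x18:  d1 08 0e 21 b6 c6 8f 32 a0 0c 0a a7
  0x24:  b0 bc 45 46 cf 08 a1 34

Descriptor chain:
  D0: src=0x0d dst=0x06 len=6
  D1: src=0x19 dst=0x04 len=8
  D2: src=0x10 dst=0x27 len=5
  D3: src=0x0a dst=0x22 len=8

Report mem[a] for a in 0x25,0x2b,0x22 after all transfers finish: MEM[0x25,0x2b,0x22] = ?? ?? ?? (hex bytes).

[0] 0x0d->0x06 len=6 : ba c2 73 2d b9 5a
[1] 0x19->0x04 len=8 : 08 0e 21 b6 c6 8f 32 a0
[2] 0x10->0x27 len=5 : 2d b9 5a dd 8b
[3] 0x0a->0x22 len=8 : 32 a0 27 ba c2 73 2d b9
query mem[0x25]=0xba, mem[0x2b]=0x8b, mem[0x22]=0x32

MEM[0x25,0x2b,0x22] = ba 8b 32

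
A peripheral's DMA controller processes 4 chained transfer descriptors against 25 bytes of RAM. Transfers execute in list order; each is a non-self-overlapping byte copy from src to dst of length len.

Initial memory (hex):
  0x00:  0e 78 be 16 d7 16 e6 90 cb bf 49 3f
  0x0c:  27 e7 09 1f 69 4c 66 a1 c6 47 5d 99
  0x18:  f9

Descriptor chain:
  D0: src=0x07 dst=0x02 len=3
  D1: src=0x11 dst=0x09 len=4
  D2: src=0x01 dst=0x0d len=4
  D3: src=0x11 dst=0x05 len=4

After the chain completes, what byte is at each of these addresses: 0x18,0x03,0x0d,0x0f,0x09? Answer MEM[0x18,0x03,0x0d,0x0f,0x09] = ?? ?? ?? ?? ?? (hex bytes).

MEM[0x18,0x03,0x0d,0x0f,0x09] = f9 cb 78 cb 4c

  after D0: wrote 3B at 0x02 = 90cbbf
  after D1: wrote 4B at 0x09 = 4c66a1c6
  after D2: wrote 4B at 0x0d = 7890cbbf
  after D3: wrote 4B at 0x05 = 4c66a1c6
query mem[0x18]=0xf9, mem[0x03]=0xcb, mem[0x0d]=0x78, mem[0x0f]=0xcb, mem[0x09]=0x4c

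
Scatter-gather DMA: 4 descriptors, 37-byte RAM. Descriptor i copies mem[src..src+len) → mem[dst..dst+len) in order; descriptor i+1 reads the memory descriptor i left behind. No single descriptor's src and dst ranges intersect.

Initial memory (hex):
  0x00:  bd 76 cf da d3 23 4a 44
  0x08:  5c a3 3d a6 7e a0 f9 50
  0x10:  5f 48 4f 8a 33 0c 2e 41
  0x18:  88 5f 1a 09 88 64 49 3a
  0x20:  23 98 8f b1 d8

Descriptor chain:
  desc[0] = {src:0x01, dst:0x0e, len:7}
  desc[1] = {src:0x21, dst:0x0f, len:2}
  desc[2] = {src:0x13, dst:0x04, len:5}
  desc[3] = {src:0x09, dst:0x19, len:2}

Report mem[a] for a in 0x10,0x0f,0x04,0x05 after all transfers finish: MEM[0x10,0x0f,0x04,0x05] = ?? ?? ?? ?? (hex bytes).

D0: mem[0x0e..0x14] <- [76 cf da d3 23 4a 44]
D1: mem[0x0f..0x10] <- [98 8f]
D2: mem[0x04..0x08] <- [4a 44 0c 2e 41]
D3: mem[0x19..0x1a] <- [a3 3d]
query mem[0x10]=0x8f, mem[0x0f]=0x98, mem[0x04]=0x4a, mem[0x05]=0x44

MEM[0x10,0x0f,0x04,0x05] = 8f 98 4a 44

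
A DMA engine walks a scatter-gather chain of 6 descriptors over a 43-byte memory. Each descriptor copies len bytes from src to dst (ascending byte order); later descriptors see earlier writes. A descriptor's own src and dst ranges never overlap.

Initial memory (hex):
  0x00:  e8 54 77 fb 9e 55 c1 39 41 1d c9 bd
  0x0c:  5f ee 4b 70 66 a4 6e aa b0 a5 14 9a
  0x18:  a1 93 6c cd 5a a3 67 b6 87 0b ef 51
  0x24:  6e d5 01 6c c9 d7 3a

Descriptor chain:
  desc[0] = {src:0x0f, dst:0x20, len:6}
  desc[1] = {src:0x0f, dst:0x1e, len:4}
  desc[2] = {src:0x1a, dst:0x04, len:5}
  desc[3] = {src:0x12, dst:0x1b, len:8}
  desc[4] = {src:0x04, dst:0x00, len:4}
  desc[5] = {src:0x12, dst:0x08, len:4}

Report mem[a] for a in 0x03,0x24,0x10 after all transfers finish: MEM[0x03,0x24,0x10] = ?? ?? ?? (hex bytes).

D0: mem[0x20..0x25] <- [70 66 a4 6e aa b0]
D1: mem[0x1e..0x21] <- [70 66 a4 6e]
D2: mem[0x04..0x08] <- [6c cd 5a a3 70]
D3: mem[0x1b..0x22] <- [6e aa b0 a5 14 9a a1 93]
D4: mem[0x00..0x03] <- [6c cd 5a a3]
D5: mem[0x08..0x0b] <- [6e aa b0 a5]
query mem[0x03]=0xa3, mem[0x24]=0xaa, mem[0x10]=0x66

MEM[0x03,0x24,0x10] = a3 aa 66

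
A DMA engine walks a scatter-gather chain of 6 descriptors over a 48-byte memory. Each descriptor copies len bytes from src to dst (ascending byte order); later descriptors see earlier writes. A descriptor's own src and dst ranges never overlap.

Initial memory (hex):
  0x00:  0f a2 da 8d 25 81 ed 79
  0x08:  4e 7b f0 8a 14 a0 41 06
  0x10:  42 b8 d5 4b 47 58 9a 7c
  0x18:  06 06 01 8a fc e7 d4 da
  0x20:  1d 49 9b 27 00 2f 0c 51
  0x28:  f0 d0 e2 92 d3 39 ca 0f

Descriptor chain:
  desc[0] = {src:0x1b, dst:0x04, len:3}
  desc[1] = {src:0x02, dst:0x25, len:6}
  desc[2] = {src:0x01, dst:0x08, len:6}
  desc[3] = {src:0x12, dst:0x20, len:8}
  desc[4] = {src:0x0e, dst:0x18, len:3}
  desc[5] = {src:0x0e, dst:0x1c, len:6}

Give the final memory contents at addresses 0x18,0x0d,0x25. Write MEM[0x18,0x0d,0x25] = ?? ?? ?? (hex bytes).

MEM[0x18,0x0d,0x25] = 41 e7 7c

#0 dst[0x04+3] := {0x8a,0xfc,0xe7}
#1 dst[0x25+6] := {0xda,0x8d,0x8a,0xfc,0xe7,0x79}
#2 dst[0x08+6] := {0xa2,0xda,0x8d,0x8a,0xfc,0xe7}
#3 dst[0x20+8] := {0xd5,0x4b,0x47,0x58,0x9a,0x7c,0x06,0x06}
#4 dst[0x18+3] := {0x41,0x06,0x42}
#5 dst[0x1c+6] := {0x41,0x06,0x42,0xb8,0xd5,0x4b}
query mem[0x18]=0x41, mem[0x0d]=0xe7, mem[0x25]=0x7c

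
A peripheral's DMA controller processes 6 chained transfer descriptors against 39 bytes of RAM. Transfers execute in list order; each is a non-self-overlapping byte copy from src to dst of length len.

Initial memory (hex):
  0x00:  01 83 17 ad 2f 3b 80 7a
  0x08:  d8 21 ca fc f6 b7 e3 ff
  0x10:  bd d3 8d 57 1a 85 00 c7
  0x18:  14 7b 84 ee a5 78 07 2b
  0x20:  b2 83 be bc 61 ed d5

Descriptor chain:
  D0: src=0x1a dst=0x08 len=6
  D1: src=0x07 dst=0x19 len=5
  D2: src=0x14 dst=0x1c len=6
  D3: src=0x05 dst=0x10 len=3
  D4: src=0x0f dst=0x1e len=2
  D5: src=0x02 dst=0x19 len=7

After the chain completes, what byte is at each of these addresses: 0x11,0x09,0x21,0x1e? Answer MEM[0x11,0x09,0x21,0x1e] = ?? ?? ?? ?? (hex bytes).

[0] 0x1a->0x08 len=6 : 84 ee a5 78 07 2b
[1] 0x07->0x19 len=5 : 7a 84 ee a5 78
[2] 0x14->0x1c len=6 : 1a 85 00 c7 14 7a
[3] 0x05->0x10 len=3 : 3b 80 7a
[4] 0x0f->0x1e len=2 : ff 3b
[5] 0x02->0x19 len=7 : 17 ad 2f 3b 80 7a 84
query mem[0x11]=0x80, mem[0x09]=0xee, mem[0x21]=0x7a, mem[0x1e]=0x7a

MEM[0x11,0x09,0x21,0x1e] = 80 ee 7a 7a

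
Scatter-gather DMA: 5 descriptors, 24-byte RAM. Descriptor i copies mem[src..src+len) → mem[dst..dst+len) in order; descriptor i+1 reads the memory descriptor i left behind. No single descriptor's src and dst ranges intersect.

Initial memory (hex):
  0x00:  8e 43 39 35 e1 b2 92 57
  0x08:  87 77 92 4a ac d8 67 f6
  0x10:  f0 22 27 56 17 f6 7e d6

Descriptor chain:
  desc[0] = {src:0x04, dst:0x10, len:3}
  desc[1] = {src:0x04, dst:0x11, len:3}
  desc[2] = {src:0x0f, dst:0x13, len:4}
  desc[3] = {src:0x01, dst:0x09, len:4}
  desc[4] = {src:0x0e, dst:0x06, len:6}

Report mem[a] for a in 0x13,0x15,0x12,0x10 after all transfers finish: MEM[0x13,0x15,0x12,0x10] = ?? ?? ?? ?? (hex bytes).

MEM[0x13,0x15,0x12,0x10] = f6 e1 b2 e1

#0 dst[0x10+3] := {0xe1,0xb2,0x92}
#1 dst[0x11+3] := {0xe1,0xb2,0x92}
#2 dst[0x13+4] := {0xf6,0xe1,0xe1,0xb2}
#3 dst[0x09+4] := {0x43,0x39,0x35,0xe1}
#4 dst[0x06+6] := {0x67,0xf6,0xe1,0xe1,0xb2,0xf6}
query mem[0x13]=0xf6, mem[0x15]=0xe1, mem[0x12]=0xb2, mem[0x10]=0xe1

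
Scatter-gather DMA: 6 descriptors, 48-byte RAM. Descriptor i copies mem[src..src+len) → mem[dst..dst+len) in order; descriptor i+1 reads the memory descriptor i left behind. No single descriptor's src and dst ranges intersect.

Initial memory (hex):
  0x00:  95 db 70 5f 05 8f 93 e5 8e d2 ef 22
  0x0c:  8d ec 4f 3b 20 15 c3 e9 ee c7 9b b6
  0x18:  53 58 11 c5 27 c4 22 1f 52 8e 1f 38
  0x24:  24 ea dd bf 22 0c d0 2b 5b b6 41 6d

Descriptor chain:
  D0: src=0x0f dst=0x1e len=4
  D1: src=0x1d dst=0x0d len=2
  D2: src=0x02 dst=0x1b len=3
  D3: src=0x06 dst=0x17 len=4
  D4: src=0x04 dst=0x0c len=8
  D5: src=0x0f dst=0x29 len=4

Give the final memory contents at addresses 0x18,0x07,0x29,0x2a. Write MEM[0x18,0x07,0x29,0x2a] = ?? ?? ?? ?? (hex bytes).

D0: mem[0x1e..0x21] <- [3b 20 15 c3]
D1: mem[0x0d..0x0e] <- [c4 3b]
D2: mem[0x1b..0x1d] <- [70 5f 05]
D3: mem[0x17..0x1a] <- [93 e5 8e d2]
D4: mem[0x0c..0x13] <- [05 8f 93 e5 8e d2 ef 22]
D5: mem[0x29..0x2c] <- [e5 8e d2 ef]
query mem[0x18]=0xe5, mem[0x07]=0xe5, mem[0x29]=0xe5, mem[0x2a]=0x8e

MEM[0x18,0x07,0x29,0x2a] = e5 e5 e5 8e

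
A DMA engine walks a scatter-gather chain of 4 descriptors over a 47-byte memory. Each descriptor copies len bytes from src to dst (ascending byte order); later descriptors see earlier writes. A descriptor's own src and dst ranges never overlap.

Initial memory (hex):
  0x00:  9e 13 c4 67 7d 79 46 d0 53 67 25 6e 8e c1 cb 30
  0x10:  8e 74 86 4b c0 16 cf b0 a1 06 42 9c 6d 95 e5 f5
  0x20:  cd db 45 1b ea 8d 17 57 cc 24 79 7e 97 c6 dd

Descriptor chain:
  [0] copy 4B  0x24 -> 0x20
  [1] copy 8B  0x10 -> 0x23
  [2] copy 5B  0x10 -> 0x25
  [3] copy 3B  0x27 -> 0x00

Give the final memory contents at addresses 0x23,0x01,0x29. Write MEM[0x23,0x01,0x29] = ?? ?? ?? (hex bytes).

[0] 0x24->0x20 len=4 : ea 8d 17 57
[1] 0x10->0x23 len=8 : 8e 74 86 4b c0 16 cf b0
[2] 0x10->0x25 len=5 : 8e 74 86 4b c0
[3] 0x27->0x00 len=3 : 86 4b c0
query mem[0x23]=0x8e, mem[0x01]=0x4b, mem[0x29]=0xc0

MEM[0x23,0x01,0x29] = 8e 4b c0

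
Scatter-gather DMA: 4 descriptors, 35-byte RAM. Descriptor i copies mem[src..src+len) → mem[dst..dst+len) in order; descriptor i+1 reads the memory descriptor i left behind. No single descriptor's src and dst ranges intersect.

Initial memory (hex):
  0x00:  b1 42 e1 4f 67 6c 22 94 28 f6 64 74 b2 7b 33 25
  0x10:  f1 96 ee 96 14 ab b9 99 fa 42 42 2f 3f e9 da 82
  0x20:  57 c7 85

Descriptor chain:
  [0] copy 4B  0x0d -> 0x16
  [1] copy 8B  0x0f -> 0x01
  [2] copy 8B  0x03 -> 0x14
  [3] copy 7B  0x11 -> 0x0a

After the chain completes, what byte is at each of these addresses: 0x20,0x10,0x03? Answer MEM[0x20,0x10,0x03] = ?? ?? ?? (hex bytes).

[0] 0x0d->0x16 len=4 : 7b 33 25 f1
[1] 0x0f->0x01 len=8 : 25 f1 96 ee 96 14 ab 7b
[2] 0x03->0x14 len=8 : 96 ee 96 14 ab 7b f6 64
[3] 0x11->0x0a len=7 : 96 ee 96 96 ee 96 14
query mem[0x20]=0x57, mem[0x10]=0x14, mem[0x03]=0x96

MEM[0x20,0x10,0x03] = 57 14 96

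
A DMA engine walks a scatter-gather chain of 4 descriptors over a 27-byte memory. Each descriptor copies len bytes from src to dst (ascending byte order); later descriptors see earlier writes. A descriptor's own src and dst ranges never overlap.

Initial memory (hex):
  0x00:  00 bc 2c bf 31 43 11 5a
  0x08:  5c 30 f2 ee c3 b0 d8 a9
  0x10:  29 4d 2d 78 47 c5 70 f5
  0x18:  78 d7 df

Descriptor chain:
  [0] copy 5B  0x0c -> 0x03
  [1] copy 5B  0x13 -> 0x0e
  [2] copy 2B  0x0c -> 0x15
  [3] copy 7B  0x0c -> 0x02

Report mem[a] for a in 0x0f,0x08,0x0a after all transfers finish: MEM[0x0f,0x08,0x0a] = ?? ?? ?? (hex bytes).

MEM[0x0f,0x08,0x0a] = 47 f5 f2

#0 dst[0x03+5] := {0xc3,0xb0,0xd8,0xa9,0x29}
#1 dst[0x0e+5] := {0x78,0x47,0xc5,0x70,0xf5}
#2 dst[0x15+2] := {0xc3,0xb0}
#3 dst[0x02+7] := {0xc3,0xb0,0x78,0x47,0xc5,0x70,0xf5}
query mem[0x0f]=0x47, mem[0x08]=0xf5, mem[0x0a]=0xf2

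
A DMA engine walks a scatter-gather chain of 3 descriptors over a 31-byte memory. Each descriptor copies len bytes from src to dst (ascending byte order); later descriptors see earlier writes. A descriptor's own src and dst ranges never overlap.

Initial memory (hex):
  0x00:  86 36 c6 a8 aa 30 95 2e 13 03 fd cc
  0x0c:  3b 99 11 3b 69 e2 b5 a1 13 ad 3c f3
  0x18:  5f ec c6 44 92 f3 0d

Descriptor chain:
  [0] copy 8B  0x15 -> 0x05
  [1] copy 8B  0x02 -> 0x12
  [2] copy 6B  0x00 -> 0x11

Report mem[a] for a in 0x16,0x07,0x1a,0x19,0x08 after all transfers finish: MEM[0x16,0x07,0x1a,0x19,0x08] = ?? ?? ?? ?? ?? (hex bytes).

MEM[0x16,0x07,0x1a,0x19,0x08] = ad f3 c6 ec 5f

D0: mem[0x05..0x0c] <- [ad 3c f3 5f ec c6 44 92]
D1: mem[0x12..0x19] <- [c6 a8 aa ad 3c f3 5f ec]
D2: mem[0x11..0x16] <- [86 36 c6 a8 aa ad]
query mem[0x16]=0xad, mem[0x07]=0xf3, mem[0x1a]=0xc6, mem[0x19]=0xec, mem[0x08]=0x5f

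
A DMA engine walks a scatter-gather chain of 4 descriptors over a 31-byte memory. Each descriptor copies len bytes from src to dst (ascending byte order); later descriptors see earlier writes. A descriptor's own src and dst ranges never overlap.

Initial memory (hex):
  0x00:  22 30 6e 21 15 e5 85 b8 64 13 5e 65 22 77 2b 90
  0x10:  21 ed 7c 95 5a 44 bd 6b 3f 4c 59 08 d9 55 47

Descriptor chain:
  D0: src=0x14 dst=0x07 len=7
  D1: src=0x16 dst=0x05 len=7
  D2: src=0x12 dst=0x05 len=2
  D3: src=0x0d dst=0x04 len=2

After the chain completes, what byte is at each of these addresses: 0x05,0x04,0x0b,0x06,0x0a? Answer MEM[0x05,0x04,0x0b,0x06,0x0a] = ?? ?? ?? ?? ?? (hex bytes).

[0] 0x14->0x07 len=7 : 5a 44 bd 6b 3f 4c 59
[1] 0x16->0x05 len=7 : bd 6b 3f 4c 59 08 d9
[2] 0x12->0x05 len=2 : 7c 95
[3] 0x0d->0x04 len=2 : 59 2b
query mem[0x05]=0x2b, mem[0x04]=0x59, mem[0x0b]=0xd9, mem[0x06]=0x95, mem[0x0a]=0x08

MEM[0x05,0x04,0x0b,0x06,0x0a] = 2b 59 d9 95 08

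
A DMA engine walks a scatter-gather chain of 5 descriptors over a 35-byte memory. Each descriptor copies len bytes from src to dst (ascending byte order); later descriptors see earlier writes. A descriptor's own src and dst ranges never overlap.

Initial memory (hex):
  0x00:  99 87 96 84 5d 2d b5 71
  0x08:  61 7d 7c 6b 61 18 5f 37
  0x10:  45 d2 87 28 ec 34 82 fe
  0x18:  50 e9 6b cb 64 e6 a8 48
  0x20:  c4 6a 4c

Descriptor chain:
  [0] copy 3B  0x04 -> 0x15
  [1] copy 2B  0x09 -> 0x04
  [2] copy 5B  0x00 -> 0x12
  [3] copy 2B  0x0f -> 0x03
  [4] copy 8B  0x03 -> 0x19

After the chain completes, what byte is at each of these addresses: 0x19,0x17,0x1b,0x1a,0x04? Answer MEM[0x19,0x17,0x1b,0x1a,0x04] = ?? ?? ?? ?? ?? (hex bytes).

MEM[0x19,0x17,0x1b,0x1a,0x04] = 37 b5 7c 45 45

D0: mem[0x15..0x17] <- [5d 2d b5]
D1: mem[0x04..0x05] <- [7d 7c]
D2: mem[0x12..0x16] <- [99 87 96 84 7d]
D3: mem[0x03..0x04] <- [37 45]
D4: mem[0x19..0x20] <- [37 45 7c b5 71 61 7d 7c]
query mem[0x19]=0x37, mem[0x17]=0xb5, mem[0x1b]=0x7c, mem[0x1a]=0x45, mem[0x04]=0x45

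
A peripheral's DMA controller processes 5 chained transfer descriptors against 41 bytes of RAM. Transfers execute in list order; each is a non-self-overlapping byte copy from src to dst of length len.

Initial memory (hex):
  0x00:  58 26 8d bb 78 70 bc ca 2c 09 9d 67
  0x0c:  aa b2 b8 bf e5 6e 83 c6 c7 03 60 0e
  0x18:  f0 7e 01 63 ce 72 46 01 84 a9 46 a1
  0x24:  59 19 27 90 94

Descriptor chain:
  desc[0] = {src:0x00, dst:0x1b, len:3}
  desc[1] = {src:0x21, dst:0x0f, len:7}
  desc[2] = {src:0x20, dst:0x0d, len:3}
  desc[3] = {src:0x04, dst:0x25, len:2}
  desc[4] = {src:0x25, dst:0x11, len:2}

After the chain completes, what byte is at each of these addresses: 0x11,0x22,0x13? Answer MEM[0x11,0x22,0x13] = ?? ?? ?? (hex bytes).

MEM[0x11,0x22,0x13] = 78 46 19

  after D0: wrote 3B at 0x1b = 58268d
  after D1: wrote 7B at 0x0f = a946a159192790
  after D2: wrote 3B at 0x0d = 84a946
  after D3: wrote 2B at 0x25 = 7870
  after D4: wrote 2B at 0x11 = 7870
query mem[0x11]=0x78, mem[0x22]=0x46, mem[0x13]=0x19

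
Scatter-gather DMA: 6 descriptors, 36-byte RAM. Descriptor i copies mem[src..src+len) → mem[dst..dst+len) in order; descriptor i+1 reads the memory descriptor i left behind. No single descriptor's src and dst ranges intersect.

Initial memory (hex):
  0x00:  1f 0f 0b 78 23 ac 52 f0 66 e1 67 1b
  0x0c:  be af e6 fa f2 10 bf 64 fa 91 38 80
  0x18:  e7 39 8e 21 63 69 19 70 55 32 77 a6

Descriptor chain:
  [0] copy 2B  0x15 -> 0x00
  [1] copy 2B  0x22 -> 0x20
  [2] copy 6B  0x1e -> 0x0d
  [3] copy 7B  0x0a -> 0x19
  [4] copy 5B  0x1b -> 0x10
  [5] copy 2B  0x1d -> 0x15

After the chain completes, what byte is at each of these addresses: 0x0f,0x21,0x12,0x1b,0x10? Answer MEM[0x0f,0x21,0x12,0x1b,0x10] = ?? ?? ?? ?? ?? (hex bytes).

[0] 0x15->0x00 len=2 : 91 38
[1] 0x22->0x20 len=2 : 77 a6
[2] 0x1e->0x0d len=6 : 19 70 77 a6 77 a6
[3] 0x0a->0x19 len=7 : 67 1b be 19 70 77 a6
[4] 0x1b->0x10 len=5 : be 19 70 77 a6
[5] 0x1d->0x15 len=2 : 70 77
query mem[0x0f]=0x77, mem[0x21]=0xa6, mem[0x12]=0x70, mem[0x1b]=0xbe, mem[0x10]=0xbe

MEM[0x0f,0x21,0x12,0x1b,0x10] = 77 a6 70 be be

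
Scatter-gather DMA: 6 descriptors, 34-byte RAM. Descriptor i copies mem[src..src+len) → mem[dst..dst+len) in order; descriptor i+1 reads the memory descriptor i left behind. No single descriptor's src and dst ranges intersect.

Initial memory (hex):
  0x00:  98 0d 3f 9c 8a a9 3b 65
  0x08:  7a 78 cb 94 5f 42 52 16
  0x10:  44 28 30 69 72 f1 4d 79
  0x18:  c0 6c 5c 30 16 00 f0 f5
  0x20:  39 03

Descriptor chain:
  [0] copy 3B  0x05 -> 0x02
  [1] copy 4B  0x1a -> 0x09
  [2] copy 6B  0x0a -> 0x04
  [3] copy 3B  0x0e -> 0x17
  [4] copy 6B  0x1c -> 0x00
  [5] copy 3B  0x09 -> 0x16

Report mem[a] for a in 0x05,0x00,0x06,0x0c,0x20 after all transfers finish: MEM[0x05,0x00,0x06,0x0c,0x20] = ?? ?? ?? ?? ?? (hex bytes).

MEM[0x05,0x00,0x06,0x0c,0x20] = 03 16 00 00 39

#0 dst[0x02+3] := {0xa9,0x3b,0x65}
#1 dst[0x09+4] := {0x5c,0x30,0x16,0x00}
#2 dst[0x04+6] := {0x30,0x16,0x00,0x42,0x52,0x16}
#3 dst[0x17+3] := {0x52,0x16,0x44}
#4 dst[0x00+6] := {0x16,0x00,0xf0,0xf5,0x39,0x03}
#5 dst[0x16+3] := {0x16,0x30,0x16}
query mem[0x05]=0x03, mem[0x00]=0x16, mem[0x06]=0x00, mem[0x0c]=0x00, mem[0x20]=0x39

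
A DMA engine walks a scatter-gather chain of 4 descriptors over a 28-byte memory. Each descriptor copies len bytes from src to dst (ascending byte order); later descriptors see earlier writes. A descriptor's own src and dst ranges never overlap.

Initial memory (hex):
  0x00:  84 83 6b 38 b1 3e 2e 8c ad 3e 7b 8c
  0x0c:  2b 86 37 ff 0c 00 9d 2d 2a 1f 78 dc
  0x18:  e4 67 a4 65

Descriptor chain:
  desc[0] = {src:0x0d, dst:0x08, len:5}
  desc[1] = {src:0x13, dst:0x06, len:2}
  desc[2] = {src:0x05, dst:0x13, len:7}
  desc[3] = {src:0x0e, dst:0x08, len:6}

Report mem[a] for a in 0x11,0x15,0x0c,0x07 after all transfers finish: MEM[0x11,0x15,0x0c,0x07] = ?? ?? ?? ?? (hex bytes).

MEM[0x11,0x15,0x0c,0x07] = 00 2a 9d 2a

D0: mem[0x08..0x0c] <- [86 37 ff 0c 00]
D1: mem[0x06..0x07] <- [2d 2a]
D2: mem[0x13..0x19] <- [3e 2d 2a 86 37 ff 0c]
D3: mem[0x08..0x0d] <- [37 ff 0c 00 9d 3e]
query mem[0x11]=0x00, mem[0x15]=0x2a, mem[0x0c]=0x9d, mem[0x07]=0x2a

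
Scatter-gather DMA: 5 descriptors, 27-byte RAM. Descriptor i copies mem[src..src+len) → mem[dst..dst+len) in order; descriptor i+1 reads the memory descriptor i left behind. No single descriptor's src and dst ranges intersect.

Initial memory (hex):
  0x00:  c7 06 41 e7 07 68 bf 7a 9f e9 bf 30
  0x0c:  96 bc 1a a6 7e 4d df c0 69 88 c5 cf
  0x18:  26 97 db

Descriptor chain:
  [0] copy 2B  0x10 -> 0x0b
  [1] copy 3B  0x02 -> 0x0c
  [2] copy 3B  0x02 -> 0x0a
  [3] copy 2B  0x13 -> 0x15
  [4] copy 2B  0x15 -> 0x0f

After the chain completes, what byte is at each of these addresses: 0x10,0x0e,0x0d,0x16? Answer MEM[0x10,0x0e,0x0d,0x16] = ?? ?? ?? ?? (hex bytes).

#0 dst[0x0b+2] := {0x7e,0x4d}
#1 dst[0x0c+3] := {0x41,0xe7,0x07}
#2 dst[0x0a+3] := {0x41,0xe7,0x07}
#3 dst[0x15+2] := {0xc0,0x69}
#4 dst[0x0f+2] := {0xc0,0x69}
query mem[0x10]=0x69, mem[0x0e]=0x07, mem[0x0d]=0xe7, mem[0x16]=0x69

MEM[0x10,0x0e,0x0d,0x16] = 69 07 e7 69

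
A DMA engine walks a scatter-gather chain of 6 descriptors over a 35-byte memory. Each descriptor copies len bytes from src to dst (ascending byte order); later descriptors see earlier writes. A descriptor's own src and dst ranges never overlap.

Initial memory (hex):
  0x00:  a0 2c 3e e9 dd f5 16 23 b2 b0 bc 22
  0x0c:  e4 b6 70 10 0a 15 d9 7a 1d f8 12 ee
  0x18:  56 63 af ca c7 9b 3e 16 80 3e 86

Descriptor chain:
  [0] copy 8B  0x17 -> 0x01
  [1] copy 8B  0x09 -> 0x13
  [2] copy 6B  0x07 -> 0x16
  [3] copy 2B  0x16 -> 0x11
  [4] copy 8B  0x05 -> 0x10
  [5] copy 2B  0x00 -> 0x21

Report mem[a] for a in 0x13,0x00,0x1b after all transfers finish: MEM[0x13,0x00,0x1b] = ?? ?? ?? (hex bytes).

D0: mem[0x01..0x08] <- [ee 56 63 af ca c7 9b 3e]
D1: mem[0x13..0x1a] <- [b0 bc 22 e4 b6 70 10 0a]
D2: mem[0x16..0x1b] <- [9b 3e b0 bc 22 e4]
D3: mem[0x11..0x12] <- [9b 3e]
D4: mem[0x10..0x17] <- [ca c7 9b 3e b0 bc 22 e4]
D5: mem[0x21..0x22] <- [a0 ee]
query mem[0x13]=0x3e, mem[0x00]=0xa0, mem[0x1b]=0xe4

MEM[0x13,0x00,0x1b] = 3e a0 e4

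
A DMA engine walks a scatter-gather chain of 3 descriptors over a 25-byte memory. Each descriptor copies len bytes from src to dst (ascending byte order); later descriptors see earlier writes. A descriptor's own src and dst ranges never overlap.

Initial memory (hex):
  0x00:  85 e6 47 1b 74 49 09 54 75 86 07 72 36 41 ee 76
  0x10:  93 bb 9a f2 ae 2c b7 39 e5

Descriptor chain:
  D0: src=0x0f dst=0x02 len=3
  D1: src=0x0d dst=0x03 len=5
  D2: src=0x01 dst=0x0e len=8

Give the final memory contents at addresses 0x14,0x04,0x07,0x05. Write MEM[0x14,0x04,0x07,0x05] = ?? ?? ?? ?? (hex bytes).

#0 dst[0x02+3] := {0x76,0x93,0xbb}
#1 dst[0x03+5] := {0x41,0xee,0x76,0x93,0xbb}
#2 dst[0x0e+8] := {0xe6,0x76,0x41,0xee,0x76,0x93,0xbb,0x75}
query mem[0x14]=0xbb, mem[0x04]=0xee, mem[0x07]=0xbb, mem[0x05]=0x76

MEM[0x14,0x04,0x07,0x05] = bb ee bb 76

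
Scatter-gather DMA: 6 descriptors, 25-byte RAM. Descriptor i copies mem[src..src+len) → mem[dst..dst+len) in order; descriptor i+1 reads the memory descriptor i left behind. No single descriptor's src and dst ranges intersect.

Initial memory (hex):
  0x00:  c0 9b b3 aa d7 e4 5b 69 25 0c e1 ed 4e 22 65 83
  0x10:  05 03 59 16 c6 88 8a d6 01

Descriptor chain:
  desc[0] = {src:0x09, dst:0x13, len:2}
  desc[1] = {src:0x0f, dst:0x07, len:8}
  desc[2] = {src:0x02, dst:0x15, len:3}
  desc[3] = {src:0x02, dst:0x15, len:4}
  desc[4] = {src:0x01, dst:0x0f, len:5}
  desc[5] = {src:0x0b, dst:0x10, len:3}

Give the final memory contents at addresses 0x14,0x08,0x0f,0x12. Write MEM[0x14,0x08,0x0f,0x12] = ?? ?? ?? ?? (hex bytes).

  after D0: wrote 2B at 0x13 = 0ce1
  after D1: wrote 8B at 0x07 = 830503590ce1888a
  after D2: wrote 3B at 0x15 = b3aad7
  after D3: wrote 4B at 0x15 = b3aad7e4
  after D4: wrote 5B at 0x0f = 9bb3aad7e4
  after D5: wrote 3B at 0x10 = 0ce188
query mem[0x14]=0xe1, mem[0x08]=0x05, mem[0x0f]=0x9b, mem[0x12]=0x88

MEM[0x14,0x08,0x0f,0x12] = e1 05 9b 88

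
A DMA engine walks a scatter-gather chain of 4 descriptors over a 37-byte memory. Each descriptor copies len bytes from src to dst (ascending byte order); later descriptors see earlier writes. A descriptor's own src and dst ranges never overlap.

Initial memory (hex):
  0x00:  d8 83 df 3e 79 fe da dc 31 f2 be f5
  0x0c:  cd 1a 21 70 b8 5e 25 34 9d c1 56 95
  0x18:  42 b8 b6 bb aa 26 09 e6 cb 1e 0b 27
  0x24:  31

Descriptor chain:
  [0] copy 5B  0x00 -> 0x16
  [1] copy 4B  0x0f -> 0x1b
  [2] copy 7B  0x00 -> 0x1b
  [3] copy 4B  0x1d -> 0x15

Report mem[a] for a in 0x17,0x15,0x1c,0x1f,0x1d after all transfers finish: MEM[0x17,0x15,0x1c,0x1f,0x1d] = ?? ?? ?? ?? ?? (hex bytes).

  after D0: wrote 5B at 0x16 = d883df3e79
  after D1: wrote 4B at 0x1b = 70b85e25
  after D2: wrote 7B at 0x1b = d883df3e79feda
  after D3: wrote 4B at 0x15 = df3e79fe
query mem[0x17]=0x79, mem[0x15]=0xdf, mem[0x1c]=0x83, mem[0x1f]=0x79, mem[0x1d]=0xdf

MEM[0x17,0x15,0x1c,0x1f,0x1d] = 79 df 83 79 df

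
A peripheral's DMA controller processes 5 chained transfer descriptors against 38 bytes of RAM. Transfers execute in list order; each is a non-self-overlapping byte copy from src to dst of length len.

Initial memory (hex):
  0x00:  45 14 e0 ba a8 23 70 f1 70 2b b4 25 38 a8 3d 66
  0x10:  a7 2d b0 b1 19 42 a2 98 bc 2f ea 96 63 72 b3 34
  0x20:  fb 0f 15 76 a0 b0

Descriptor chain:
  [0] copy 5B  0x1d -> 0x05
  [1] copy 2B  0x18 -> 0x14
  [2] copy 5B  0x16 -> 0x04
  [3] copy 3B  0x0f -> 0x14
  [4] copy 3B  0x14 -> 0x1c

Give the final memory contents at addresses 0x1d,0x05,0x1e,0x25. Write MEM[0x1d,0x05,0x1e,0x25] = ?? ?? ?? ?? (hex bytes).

[0] 0x1d->0x05 len=5 : 72 b3 34 fb 0f
[1] 0x18->0x14 len=2 : bc 2f
[2] 0x16->0x04 len=5 : a2 98 bc 2f ea
[3] 0x0f->0x14 len=3 : 66 a7 2d
[4] 0x14->0x1c len=3 : 66 a7 2d
query mem[0x1d]=0xa7, mem[0x05]=0x98, mem[0x1e]=0x2d, mem[0x25]=0xb0

MEM[0x1d,0x05,0x1e,0x25] = a7 98 2d b0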